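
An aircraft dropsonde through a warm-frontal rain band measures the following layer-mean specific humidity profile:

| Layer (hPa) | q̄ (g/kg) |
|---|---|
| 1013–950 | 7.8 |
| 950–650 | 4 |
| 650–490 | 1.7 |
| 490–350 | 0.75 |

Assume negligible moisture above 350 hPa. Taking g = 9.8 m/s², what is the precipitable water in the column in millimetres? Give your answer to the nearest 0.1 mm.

PW ≈ 21.1 mm

Precipitable water is the column-integrated vapour mass per unit area: PW = (1/g) Σ q̄ Δp, with q in kg/kg and Δp in Pa (1 kg/m² of water = 1 mm).
Layer 1013–950 hPa: Δp = 63 hPa = 6300 Pa, q̄ = 0.0078 kg/kg → 0.0078 × 6300 / 9.8 = 5.01 mm
Layer 950–650 hPa: Δp = 300 hPa = 30000 Pa, q̄ = 0.004 kg/kg → 0.004 × 30000 / 9.8 = 12.24 mm
Layer 650–490 hPa: Δp = 160 hPa = 16000 Pa, q̄ = 0.0017 kg/kg → 0.0017 × 16000 / 9.8 = 2.78 mm
Layer 490–350 hPa: Δp = 140 hPa = 14000 Pa, q̄ = 0.00075 kg/kg → 0.00075 × 14000 / 9.8 = 1.07 mm
PW = 5.01 + 12.24 + 2.78 + 1.07 = 21.10 ≈ 21.1 mm.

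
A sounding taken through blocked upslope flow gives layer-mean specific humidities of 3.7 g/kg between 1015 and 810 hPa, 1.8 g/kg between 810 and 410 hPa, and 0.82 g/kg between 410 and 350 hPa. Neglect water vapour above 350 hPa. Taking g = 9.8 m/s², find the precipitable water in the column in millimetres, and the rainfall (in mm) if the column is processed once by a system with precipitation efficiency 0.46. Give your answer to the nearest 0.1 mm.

PW ≈ 15.6 mm; rainfall ≈ 7.2 mm

Precipitable water is the column-integrated vapour mass per unit area: PW = (1/g) Σ q̄ Δp, with q in kg/kg and Δp in Pa (1 kg/m² of water = 1 mm).
Layer 1015–810 hPa: Δp = 205 hPa = 20500 Pa, q̄ = 0.0037 kg/kg → 0.0037 × 20500 / 9.8 = 7.74 mm
Layer 810–410 hPa: Δp = 400 hPa = 40000 Pa, q̄ = 0.0018 kg/kg → 0.0018 × 40000 / 9.8 = 7.35 mm
Layer 410–350 hPa: Δp = 60 hPa = 6000 Pa, q̄ = 0.00082 kg/kg → 0.00082 × 6000 / 9.8 = 0.50 mm
PW = 7.74 + 7.35 + 0.50 = 15.59 ≈ 15.6 mm.
Rainfall = ε × PW = 0.46 × 15.6 = 7.2 mm.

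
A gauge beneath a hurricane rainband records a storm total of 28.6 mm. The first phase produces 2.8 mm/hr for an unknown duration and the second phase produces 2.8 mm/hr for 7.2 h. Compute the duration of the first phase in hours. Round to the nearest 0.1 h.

Known phases: 2.8 × 7.2 = 20.16 mm.
Remaining depth = 28.6 − 20.16 = 8.44 mm.
Duration = 8.44 / 2.8 = 3.0 h.

duration ≈ 3.0 h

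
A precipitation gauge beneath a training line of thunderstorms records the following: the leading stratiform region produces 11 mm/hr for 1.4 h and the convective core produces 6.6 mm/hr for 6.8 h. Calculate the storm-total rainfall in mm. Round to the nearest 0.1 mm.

total ≈ 60.3 mm

Total = Σ Rᵢ Δtᵢ = 11 × 1.4 + 6.6 × 6.8
      = 15.4 + 44.88 = 60.3 mm.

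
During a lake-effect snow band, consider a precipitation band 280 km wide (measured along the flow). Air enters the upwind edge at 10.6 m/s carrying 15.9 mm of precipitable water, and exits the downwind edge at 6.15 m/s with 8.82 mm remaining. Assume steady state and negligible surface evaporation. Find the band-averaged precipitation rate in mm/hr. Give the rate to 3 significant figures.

R ≈ 1.47 mm/hr

Column moisture flux per unit crosswind length is F = V × PW.
Inflow: F_in = 10.6 × 15.9 = 168.54 mm·m/s
Outflow: F_out = 6.15 × 8.82 = 54.243 mm·m/s
Steady-state rate R = (F_in − F_out)/L = (168.54 − 54.243) / 280000 m = 4.082e-04 mm/s.
R = 4.082e-04 × 3600 = 1.47 mm/hr.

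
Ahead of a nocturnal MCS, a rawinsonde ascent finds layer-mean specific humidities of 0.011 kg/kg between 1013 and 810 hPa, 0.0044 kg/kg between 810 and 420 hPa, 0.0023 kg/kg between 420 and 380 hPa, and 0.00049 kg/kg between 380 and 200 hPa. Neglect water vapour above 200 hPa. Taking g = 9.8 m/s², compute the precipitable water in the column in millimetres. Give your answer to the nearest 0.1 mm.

PW ≈ 42.1 mm

Precipitable water is the column-integrated vapour mass per unit area: PW = (1/g) Σ q̄ Δp, with q in kg/kg and Δp in Pa (1 kg/m² of water = 1 mm).
Layer 1013–810 hPa: Δp = 203 hPa = 20300 Pa, q̄ = 0.011 kg/kg → 0.011 × 20300 / 9.8 = 22.79 mm
Layer 810–420 hPa: Δp = 390 hPa = 39000 Pa, q̄ = 0.0044 kg/kg → 0.0044 × 39000 / 9.8 = 17.51 mm
Layer 420–380 hPa: Δp = 40 hPa = 4000 Pa, q̄ = 0.0023 kg/kg → 0.0023 × 4000 / 9.8 = 0.94 mm
Layer 380–200 hPa: Δp = 180 hPa = 18000 Pa, q̄ = 0.00049 kg/kg → 0.00049 × 18000 / 9.8 = 0.90 mm
PW = 22.79 + 17.51 + 0.94 + 0.90 = 42.14 ≈ 42.1 mm.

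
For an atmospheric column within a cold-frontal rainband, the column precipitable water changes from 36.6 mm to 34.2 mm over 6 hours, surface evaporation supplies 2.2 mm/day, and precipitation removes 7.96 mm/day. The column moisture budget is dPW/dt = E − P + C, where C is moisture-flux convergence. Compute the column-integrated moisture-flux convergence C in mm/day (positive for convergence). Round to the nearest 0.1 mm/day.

C ≈ -3.8 mm/day

dPW/dt = (34.2 − 36.6) mm / (6/24 day) = -9.600 mm/day.
C = dPW/dt − E + P = (-9.600) − 2.2 + 7.96 = -3.8 mm/day.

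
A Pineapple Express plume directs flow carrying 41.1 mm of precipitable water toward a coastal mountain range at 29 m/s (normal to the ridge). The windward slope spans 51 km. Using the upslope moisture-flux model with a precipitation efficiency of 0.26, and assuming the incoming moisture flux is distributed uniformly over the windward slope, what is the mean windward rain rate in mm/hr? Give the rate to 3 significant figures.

R ≈ 21.9 mm/hr

Incoming column moisture flux per unit ridge length: F = V × PW = 29 × 41.1 = 1191.9 mm·m/s.
Spread over the 51 km slope with efficiency ε = 0.26: R = ε·F/W = 0.26 × 1191.9 / 51000 m = 6.076e-03 mm/s.
R = 6.076e-03 × 3600 = 21.9 mm/hr.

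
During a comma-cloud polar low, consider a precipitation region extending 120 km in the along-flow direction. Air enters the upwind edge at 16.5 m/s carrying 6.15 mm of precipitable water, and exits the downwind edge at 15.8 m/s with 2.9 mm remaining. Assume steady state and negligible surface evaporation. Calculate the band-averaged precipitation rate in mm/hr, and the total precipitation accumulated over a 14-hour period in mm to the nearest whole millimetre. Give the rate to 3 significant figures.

Column moisture flux per unit crosswind length is F = V × PW.
Inflow: F_in = 16.5 × 6.15 = 101.475 mm·m/s
Outflow: F_out = 15.8 × 2.9 = 45.82 mm·m/s
Steady-state rate R = (F_in − F_out)/L = (101.475 − 45.82) / 120000 m = 4.638e-04 mm/s.
R = 4.638e-04 × 3600 = 1.67 mm/hr.
Over 14 h: total = 1.67 × 14 = 23.38 ≈ 23 mm.

R ≈ 1.67 mm/hr; total ≈ 23 mm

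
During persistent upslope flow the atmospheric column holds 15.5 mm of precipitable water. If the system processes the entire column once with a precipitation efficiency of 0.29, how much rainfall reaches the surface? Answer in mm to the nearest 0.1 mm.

Rainfall = ε × PW = 0.29 × 15.5 = 4.5 mm.

rainfall ≈ 4.5 mm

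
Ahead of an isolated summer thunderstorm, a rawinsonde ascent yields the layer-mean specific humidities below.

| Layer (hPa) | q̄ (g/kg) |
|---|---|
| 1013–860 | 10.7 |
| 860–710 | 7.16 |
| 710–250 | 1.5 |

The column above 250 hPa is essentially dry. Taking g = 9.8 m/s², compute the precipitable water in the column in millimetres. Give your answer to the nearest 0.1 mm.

Precipitable water is the column-integrated vapour mass per unit area: PW = (1/g) Σ q̄ Δp, with q in kg/kg and Δp in Pa (1 kg/m² of water = 1 mm).
Layer 1013–860 hPa: Δp = 153 hPa = 15300 Pa, q̄ = 0.0107 kg/kg → 0.0107 × 15300 / 9.8 = 16.71 mm
Layer 860–710 hPa: Δp = 150 hPa = 15000 Pa, q̄ = 0.00716 kg/kg → 0.00716 × 15000 / 9.8 = 10.96 mm
Layer 710–250 hPa: Δp = 460 hPa = 46000 Pa, q̄ = 0.0015 kg/kg → 0.0015 × 46000 / 9.8 = 7.04 mm
PW = 16.71 + 10.96 + 7.04 = 34.71 ≈ 34.7 mm.

PW ≈ 34.7 mm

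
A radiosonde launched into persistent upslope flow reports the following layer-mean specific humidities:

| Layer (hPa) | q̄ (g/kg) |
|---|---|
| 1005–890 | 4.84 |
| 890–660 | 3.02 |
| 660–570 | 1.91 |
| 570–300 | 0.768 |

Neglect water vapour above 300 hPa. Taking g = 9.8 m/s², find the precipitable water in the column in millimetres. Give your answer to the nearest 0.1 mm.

PW ≈ 16.6 mm

Precipitable water is the column-integrated vapour mass per unit area: PW = (1/g) Σ q̄ Δp, with q in kg/kg and Δp in Pa (1 kg/m² of water = 1 mm).
Layer 1005–890 hPa: Δp = 115 hPa = 11500 Pa, q̄ = 0.00484 kg/kg → 0.00484 × 11500 / 9.8 = 5.68 mm
Layer 890–660 hPa: Δp = 230 hPa = 23000 Pa, q̄ = 0.00302 kg/kg → 0.00302 × 23000 / 9.8 = 7.09 mm
Layer 660–570 hPa: Δp = 90 hPa = 9000 Pa, q̄ = 0.00191 kg/kg → 0.00191 × 9000 / 9.8 = 1.75 mm
Layer 570–300 hPa: Δp = 270 hPa = 27000 Pa, q̄ = 0.000768 kg/kg → 0.000768 × 27000 / 9.8 = 2.12 mm
PW = 5.68 + 7.09 + 1.75 + 2.12 = 16.64 ≈ 16.6 mm.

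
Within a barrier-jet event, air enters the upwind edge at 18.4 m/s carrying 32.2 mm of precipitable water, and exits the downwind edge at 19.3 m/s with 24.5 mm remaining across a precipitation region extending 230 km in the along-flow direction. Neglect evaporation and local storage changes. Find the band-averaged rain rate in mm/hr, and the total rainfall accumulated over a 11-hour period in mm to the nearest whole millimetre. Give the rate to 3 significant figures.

Column moisture flux per unit crosswind length is F = V × PW.
Inflow: F_in = 18.4 × 32.2 = 592.48 mm·m/s
Outflow: F_out = 19.3 × 24.5 = 472.85 mm·m/s
Steady-state rate R = (F_in − F_out)/L = (592.48 − 472.85) / 230000 m = 5.201e-04 mm/s.
R = 5.201e-04 × 3600 = 1.87 mm/hr.
Over 11 h: total = 1.87 × 11 = 20.57 ≈ 21 mm.

R ≈ 1.87 mm/hr; total ≈ 21 mm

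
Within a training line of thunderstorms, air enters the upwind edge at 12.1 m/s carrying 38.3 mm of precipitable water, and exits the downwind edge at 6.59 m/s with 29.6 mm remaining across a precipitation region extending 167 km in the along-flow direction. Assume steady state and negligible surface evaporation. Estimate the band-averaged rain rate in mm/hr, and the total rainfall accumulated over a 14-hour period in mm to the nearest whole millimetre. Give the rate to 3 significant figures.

R ≈ 5.79 mm/hr; total ≈ 81 mm

Column moisture flux per unit crosswind length is F = V × PW.
Inflow: F_in = 12.1 × 38.3 = 463.43 mm·m/s
Outflow: F_out = 6.59 × 29.6 = 195.064 mm·m/s
Steady-state rate R = (F_in − F_out)/L = (463.43 − 195.064) / 167000 m = 1.607e-03 mm/s.
R = 1.607e-03 × 3600 = 5.79 mm/hr.
Over 14 h: total = 5.79 × 14 = 81.06 ≈ 81 mm.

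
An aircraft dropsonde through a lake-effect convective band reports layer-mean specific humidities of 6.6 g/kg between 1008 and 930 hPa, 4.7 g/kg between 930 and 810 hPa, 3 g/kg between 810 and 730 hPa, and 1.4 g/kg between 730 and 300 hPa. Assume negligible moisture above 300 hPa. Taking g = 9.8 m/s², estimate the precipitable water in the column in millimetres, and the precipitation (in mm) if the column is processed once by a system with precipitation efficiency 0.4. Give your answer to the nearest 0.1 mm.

PW ≈ 19.6 mm; precipitation ≈ 7.8 mm

Precipitable water is the column-integrated vapour mass per unit area: PW = (1/g) Σ q̄ Δp, with q in kg/kg and Δp in Pa (1 kg/m² of water = 1 mm).
Layer 1008–930 hPa: Δp = 78 hPa = 7800 Pa, q̄ = 0.0066 kg/kg → 0.0066 × 7800 / 9.8 = 5.25 mm
Layer 930–810 hPa: Δp = 120 hPa = 12000 Pa, q̄ = 0.0047 kg/kg → 0.0047 × 12000 / 9.8 = 5.76 mm
Layer 810–730 hPa: Δp = 80 hPa = 8000 Pa, q̄ = 0.003 kg/kg → 0.003 × 8000 / 9.8 = 2.45 mm
Layer 730–300 hPa: Δp = 430 hPa = 43000 Pa, q̄ = 0.0014 kg/kg → 0.0014 × 43000 / 9.8 = 6.14 mm
PW = 5.25 + 5.76 + 2.45 + 6.14 = 19.60 ≈ 19.6 mm.
Precipitation = ε × PW = 0.4 × 19.6 = 7.8 mm.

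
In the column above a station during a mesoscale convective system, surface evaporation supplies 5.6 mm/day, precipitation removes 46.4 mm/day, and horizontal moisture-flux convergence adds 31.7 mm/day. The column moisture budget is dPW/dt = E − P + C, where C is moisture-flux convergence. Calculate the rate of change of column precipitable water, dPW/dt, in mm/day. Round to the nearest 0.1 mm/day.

dPW/dt = E − P + C = 5.6 − 46.4 + (31.7) = -9.1 mm/day.

dPW/dt ≈ -9.1 mm/day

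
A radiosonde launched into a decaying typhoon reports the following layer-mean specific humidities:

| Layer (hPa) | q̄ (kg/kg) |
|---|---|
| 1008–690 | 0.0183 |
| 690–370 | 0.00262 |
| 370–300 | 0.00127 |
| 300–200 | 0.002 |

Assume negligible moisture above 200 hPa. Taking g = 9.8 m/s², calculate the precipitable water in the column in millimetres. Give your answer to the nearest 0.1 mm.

Precipitable water is the column-integrated vapour mass per unit area: PW = (1/g) Σ q̄ Δp, with q in kg/kg and Δp in Pa (1 kg/m² of water = 1 mm).
Layer 1008–690 hPa: Δp = 318 hPa = 31800 Pa, q̄ = 0.0183 kg/kg → 0.0183 × 31800 / 9.8 = 59.38 mm
Layer 690–370 hPa: Δp = 320 hPa = 32000 Pa, q̄ = 0.00262 kg/kg → 0.00262 × 32000 / 9.8 = 8.56 mm
Layer 370–300 hPa: Δp = 70 hPa = 7000 Pa, q̄ = 0.00127 kg/kg → 0.00127 × 7000 / 9.8 = 0.91 mm
Layer 300–200 hPa: Δp = 100 hPa = 10000 Pa, q̄ = 0.002 kg/kg → 0.002 × 10000 / 9.8 = 2.04 mm
PW = 59.38 + 8.56 + 0.91 + 2.04 = 70.89 ≈ 70.9 mm.

PW ≈ 70.9 mm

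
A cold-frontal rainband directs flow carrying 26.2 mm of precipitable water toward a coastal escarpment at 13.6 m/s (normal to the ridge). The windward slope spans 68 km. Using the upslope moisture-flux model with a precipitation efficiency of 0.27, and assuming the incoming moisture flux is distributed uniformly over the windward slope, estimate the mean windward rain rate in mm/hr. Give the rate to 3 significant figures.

R ≈ 5.09 mm/hr

Incoming column moisture flux per unit ridge length: F = V × PW = 13.6 × 26.2 = 356.32 mm·m/s.
Spread over the 68 km slope with efficiency ε = 0.27: R = ε·F/W = 0.27 × 356.32 / 68000 m = 1.415e-03 mm/s.
R = 1.415e-03 × 3600 = 5.09 mm/hr.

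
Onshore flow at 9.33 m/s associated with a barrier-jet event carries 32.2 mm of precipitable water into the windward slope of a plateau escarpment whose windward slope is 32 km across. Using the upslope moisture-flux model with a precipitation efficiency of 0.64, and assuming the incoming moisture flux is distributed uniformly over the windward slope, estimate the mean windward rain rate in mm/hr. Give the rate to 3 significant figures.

R ≈ 21.6 mm/hr

Incoming column moisture flux per unit ridge length: F = V × PW = 9.33 × 32.2 = 300.426 mm·m/s.
Spread over the 32 km slope with efficiency ε = 0.64: R = ε·F/W = 0.64 × 300.426 / 32000 m = 6.009e-03 mm/s.
R = 6.009e-03 × 3600 = 21.6 mm/hr.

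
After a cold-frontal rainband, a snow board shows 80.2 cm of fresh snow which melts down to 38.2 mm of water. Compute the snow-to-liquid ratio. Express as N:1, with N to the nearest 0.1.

ratio ≈ 21.0

Ratio = snow depth / SWE = 802 mm / 38.2 mm = 21.0, i.e. 21.0:1.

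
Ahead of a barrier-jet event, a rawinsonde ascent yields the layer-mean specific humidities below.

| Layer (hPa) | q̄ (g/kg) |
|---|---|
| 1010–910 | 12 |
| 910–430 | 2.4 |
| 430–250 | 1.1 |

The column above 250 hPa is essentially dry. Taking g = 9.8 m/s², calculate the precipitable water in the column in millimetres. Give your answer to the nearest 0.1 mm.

Precipitable water is the column-integrated vapour mass per unit area: PW = (1/g) Σ q̄ Δp, with q in kg/kg and Δp in Pa (1 kg/m² of water = 1 mm).
Layer 1010–910 hPa: Δp = 100 hPa = 10000 Pa, q̄ = 0.012 kg/kg → 0.012 × 10000 / 9.8 = 12.24 mm
Layer 910–430 hPa: Δp = 480 hPa = 48000 Pa, q̄ = 0.0024 kg/kg → 0.0024 × 48000 / 9.8 = 11.76 mm
Layer 430–250 hPa: Δp = 180 hPa = 18000 Pa, q̄ = 0.0011 kg/kg → 0.0011 × 18000 / 9.8 = 2.02 mm
PW = 12.24 + 11.76 + 2.02 = 26.02 ≈ 26.0 mm.

PW ≈ 26.0 mm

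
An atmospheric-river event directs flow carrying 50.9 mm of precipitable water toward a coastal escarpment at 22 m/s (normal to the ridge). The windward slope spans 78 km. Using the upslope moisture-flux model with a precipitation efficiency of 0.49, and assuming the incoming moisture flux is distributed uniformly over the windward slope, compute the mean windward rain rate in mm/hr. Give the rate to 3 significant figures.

Incoming column moisture flux per unit ridge length: F = V × PW = 22 × 50.9 = 1119.8 mm·m/s.
Spread over the 78 km slope with efficiency ε = 0.49: R = ε·F/W = 0.49 × 1119.8 / 78000 m = 7.035e-03 mm/s.
R = 7.035e-03 × 3600 = 25.3 mm/hr.

R ≈ 25.3 mm/hr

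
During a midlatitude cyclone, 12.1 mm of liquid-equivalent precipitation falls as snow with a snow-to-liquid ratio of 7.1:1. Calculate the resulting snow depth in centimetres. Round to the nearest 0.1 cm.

snow depth ≈ 8.6 cm

Snow depth = liquid × ratio = 12.1 mm × 7.1 = 85.91 mm = 8.6 cm.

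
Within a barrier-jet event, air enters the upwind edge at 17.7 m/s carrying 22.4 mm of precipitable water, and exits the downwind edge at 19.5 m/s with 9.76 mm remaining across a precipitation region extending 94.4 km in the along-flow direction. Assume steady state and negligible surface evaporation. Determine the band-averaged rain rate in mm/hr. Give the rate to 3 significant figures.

R ≈ 7.86 mm/hr

Column moisture flux per unit crosswind length is F = V × PW.
Inflow: F_in = 17.7 × 22.4 = 396.48 mm·m/s
Outflow: F_out = 19.5 × 9.76 = 190.32 mm·m/s
Steady-state rate R = (F_in − F_out)/L = (396.48 − 190.32) / 94400 m = 2.184e-03 mm/s.
R = 2.184e-03 × 3600 = 7.86 mm/hr.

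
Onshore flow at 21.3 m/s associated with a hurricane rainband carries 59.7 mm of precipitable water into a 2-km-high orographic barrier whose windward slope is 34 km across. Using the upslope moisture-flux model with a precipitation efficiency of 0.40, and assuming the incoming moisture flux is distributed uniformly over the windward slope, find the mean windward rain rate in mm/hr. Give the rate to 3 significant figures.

Incoming column moisture flux per unit ridge length: F = V × PW = 21.3 × 59.7 = 1271.61 mm·m/s.
Spread over the 34 km slope with efficiency ε = 0.40: R = ε·F/W = 0.40 × 1271.61 / 34000 m = 1.496e-02 mm/s.
R = 1.496e-02 × 3600 = 53.9 mm/hr.

R ≈ 53.9 mm/hr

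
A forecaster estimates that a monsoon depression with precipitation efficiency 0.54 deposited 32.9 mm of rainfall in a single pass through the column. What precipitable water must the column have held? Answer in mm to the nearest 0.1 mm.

PW = rainfall / ε = 32.9 / 0.54 = 60.9 mm.

PW ≈ 60.9 mm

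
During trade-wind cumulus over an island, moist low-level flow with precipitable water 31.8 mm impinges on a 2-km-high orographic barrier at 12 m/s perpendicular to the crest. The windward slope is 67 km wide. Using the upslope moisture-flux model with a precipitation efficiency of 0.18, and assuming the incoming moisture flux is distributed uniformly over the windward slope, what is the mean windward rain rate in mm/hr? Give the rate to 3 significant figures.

R ≈ 3.69 mm/hr

Incoming column moisture flux per unit ridge length: F = V × PW = 12 × 31.8 = 381.6 mm·m/s.
Spread over the 67 km slope with efficiency ε = 0.18: R = ε·F/W = 0.18 × 381.6 / 67000 m = 1.025e-03 mm/s.
R = 1.025e-03 × 3600 = 3.69 mm/hr.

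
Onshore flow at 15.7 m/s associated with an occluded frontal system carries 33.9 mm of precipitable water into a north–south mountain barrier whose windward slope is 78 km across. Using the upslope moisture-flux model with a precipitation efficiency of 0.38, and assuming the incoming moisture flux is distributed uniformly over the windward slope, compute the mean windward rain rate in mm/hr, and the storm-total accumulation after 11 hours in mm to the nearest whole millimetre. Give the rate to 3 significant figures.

Incoming column moisture flux per unit ridge length: F = V × PW = 15.7 × 33.9 = 532.23 mm·m/s.
Spread over the 78 km slope with efficiency ε = 0.38: R = ε·F/W = 0.38 × 532.23 / 78000 m = 2.593e-03 mm/s.
R = 2.593e-03 × 3600 = 9.33 mm/hr.
Over 11 h: total = 9.33 × 11 = 102.63 ≈ 103 mm.

R ≈ 9.33 mm/hr; total ≈ 103 mm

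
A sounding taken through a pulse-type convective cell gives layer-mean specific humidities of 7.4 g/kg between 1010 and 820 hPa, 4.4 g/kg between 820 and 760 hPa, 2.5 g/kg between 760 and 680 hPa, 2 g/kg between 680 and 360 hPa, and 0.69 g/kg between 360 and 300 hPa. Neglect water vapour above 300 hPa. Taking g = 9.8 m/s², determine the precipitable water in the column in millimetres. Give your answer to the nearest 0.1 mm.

Precipitable water is the column-integrated vapour mass per unit area: PW = (1/g) Σ q̄ Δp, with q in kg/kg and Δp in Pa (1 kg/m² of water = 1 mm).
Layer 1010–820 hPa: Δp = 190 hPa = 19000 Pa, q̄ = 0.0074 kg/kg → 0.0074 × 19000 / 9.8 = 14.35 mm
Layer 820–760 hPa: Δp = 60 hPa = 6000 Pa, q̄ = 0.0044 kg/kg → 0.0044 × 6000 / 9.8 = 2.69 mm
Layer 760–680 hPa: Δp = 80 hPa = 8000 Pa, q̄ = 0.0025 kg/kg → 0.0025 × 8000 / 9.8 = 2.04 mm
Layer 680–360 hPa: Δp = 320 hPa = 32000 Pa, q̄ = 0.002 kg/kg → 0.002 × 32000 / 9.8 = 6.53 mm
Layer 360–300 hPa: Δp = 60 hPa = 6000 Pa, q̄ = 0.00069 kg/kg → 0.00069 × 6000 / 9.8 = 0.42 mm
PW = 14.35 + 2.69 + 2.04 + 6.53 + 0.42 = 26.03 ≈ 26.0 mm.

PW ≈ 26.0 mm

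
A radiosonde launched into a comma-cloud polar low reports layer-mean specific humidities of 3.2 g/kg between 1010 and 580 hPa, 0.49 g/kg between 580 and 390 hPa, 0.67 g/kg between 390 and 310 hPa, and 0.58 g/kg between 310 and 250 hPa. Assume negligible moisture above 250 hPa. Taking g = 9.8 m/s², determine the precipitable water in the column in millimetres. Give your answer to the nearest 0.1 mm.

Precipitable water is the column-integrated vapour mass per unit area: PW = (1/g) Σ q̄ Δp, with q in kg/kg and Δp in Pa (1 kg/m² of water = 1 mm).
Layer 1010–580 hPa: Δp = 430 hPa = 43000 Pa, q̄ = 0.0032 kg/kg → 0.0032 × 43000 / 9.8 = 14.04 mm
Layer 580–390 hPa: Δp = 190 hPa = 19000 Pa, q̄ = 0.00049 kg/kg → 0.00049 × 19000 / 9.8 = 0.95 mm
Layer 390–310 hPa: Δp = 80 hPa = 8000 Pa, q̄ = 0.00067 kg/kg → 0.00067 × 8000 / 9.8 = 0.55 mm
Layer 310–250 hPa: Δp = 60 hPa = 6000 Pa, q̄ = 0.00058 kg/kg → 0.00058 × 6000 / 9.8 = 0.36 mm
PW = 14.04 + 0.95 + 0.55 + 0.36 = 15.90 ≈ 15.9 mm.

PW ≈ 15.9 mm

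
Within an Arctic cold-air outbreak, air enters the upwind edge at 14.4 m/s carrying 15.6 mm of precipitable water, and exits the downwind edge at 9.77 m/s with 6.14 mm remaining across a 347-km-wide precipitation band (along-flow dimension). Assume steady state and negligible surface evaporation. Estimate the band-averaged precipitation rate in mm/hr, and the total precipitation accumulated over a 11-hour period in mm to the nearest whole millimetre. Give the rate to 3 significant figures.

R ≈ 1.71 mm/hr; total ≈ 19 mm

Column moisture flux per unit crosswind length is F = V × PW.
Inflow: F_in = 14.4 × 15.6 = 224.64 mm·m/s
Outflow: F_out = 9.77 × 6.14 = 59.9878 mm·m/s
Steady-state rate R = (F_in − F_out)/L = (224.64 − 59.9878) / 347000 m = 4.745e-04 mm/s.
R = 4.745e-04 × 3600 = 1.71 mm/hr.
Over 11 h: total = 1.71 × 11 = 18.81 ≈ 19 mm.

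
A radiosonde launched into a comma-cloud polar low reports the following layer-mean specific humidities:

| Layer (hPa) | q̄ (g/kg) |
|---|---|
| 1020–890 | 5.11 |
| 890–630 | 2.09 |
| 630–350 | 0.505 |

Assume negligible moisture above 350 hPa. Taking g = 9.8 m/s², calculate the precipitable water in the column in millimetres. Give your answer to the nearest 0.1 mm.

Precipitable water is the column-integrated vapour mass per unit area: PW = (1/g) Σ q̄ Δp, with q in kg/kg and Δp in Pa (1 kg/m² of water = 1 mm).
Layer 1020–890 hPa: Δp = 130 hPa = 13000 Pa, q̄ = 0.00511 kg/kg → 0.00511 × 13000 / 9.8 = 6.78 mm
Layer 890–630 hPa: Δp = 260 hPa = 26000 Pa, q̄ = 0.00209 kg/kg → 0.00209 × 26000 / 9.8 = 5.54 mm
Layer 630–350 hPa: Δp = 280 hPa = 28000 Pa, q̄ = 0.000505 kg/kg → 0.000505 × 28000 / 9.8 = 1.44 mm
PW = 6.78 + 5.54 + 1.44 = 13.76 ≈ 13.8 mm.

PW ≈ 13.8 mm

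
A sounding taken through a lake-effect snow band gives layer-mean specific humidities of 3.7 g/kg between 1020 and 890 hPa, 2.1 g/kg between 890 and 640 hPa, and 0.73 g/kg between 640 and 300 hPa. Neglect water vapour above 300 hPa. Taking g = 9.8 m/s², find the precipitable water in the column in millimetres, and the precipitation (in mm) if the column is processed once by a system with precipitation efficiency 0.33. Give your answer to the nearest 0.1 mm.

PW ≈ 12.8 mm; precipitation ≈ 4.2 mm

Precipitable water is the column-integrated vapour mass per unit area: PW = (1/g) Σ q̄ Δp, with q in kg/kg and Δp in Pa (1 kg/m² of water = 1 mm).
Layer 1020–890 hPa: Δp = 130 hPa = 13000 Pa, q̄ = 0.0037 kg/kg → 0.0037 × 13000 / 9.8 = 4.91 mm
Layer 890–640 hPa: Δp = 250 hPa = 25000 Pa, q̄ = 0.0021 kg/kg → 0.0021 × 25000 / 9.8 = 5.36 mm
Layer 640–300 hPa: Δp = 340 hPa = 34000 Pa, q̄ = 0.00073 kg/kg → 0.00073 × 34000 / 9.8 = 2.53 mm
PW = 4.91 + 5.36 + 2.53 = 12.80 ≈ 12.8 mm.
Precipitation = ε × PW = 0.33 × 12.8 = 4.2 mm.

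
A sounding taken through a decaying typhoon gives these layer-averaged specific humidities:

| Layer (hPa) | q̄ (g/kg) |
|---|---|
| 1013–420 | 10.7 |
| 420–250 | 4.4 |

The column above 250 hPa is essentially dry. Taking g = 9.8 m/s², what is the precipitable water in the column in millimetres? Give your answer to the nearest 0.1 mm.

Precipitable water is the column-integrated vapour mass per unit area: PW = (1/g) Σ q̄ Δp, with q in kg/kg and Δp in Pa (1 kg/m² of water = 1 mm).
Layer 1013–420 hPa: Δp = 593 hPa = 59300 Pa, q̄ = 0.0107 kg/kg → 0.0107 × 59300 / 9.8 = 64.75 mm
Layer 420–250 hPa: Δp = 170 hPa = 17000 Pa, q̄ = 0.0044 kg/kg → 0.0044 × 17000 / 9.8 = 7.63 mm
PW = 64.75 + 7.63 = 72.38 ≈ 72.4 mm.

PW ≈ 72.4 mm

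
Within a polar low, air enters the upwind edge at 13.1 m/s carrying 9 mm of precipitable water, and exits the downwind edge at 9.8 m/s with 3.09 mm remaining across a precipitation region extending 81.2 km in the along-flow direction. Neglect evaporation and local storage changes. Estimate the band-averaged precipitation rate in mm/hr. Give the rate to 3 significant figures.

R ≈ 3.88 mm/hr

Column moisture flux per unit crosswind length is F = V × PW.
Inflow: F_in = 13.1 × 9 = 117.9 mm·m/s
Outflow: F_out = 9.8 × 3.09 = 30.282 mm·m/s
Steady-state rate R = (F_in − F_out)/L = (117.9 − 30.282) / 81200 m = 1.079e-03 mm/s.
R = 1.079e-03 × 3600 = 3.88 mm/hr.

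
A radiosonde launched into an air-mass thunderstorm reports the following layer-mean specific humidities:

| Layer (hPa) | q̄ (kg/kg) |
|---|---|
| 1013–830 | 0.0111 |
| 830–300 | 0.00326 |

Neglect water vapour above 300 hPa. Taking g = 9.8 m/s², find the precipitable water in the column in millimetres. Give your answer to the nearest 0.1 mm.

PW ≈ 38.4 mm

Precipitable water is the column-integrated vapour mass per unit area: PW = (1/g) Σ q̄ Δp, with q in kg/kg and Δp in Pa (1 kg/m² of water = 1 mm).
Layer 1013–830 hPa: Δp = 183 hPa = 18300 Pa, q̄ = 0.0111 kg/kg → 0.0111 × 18300 / 9.8 = 20.73 mm
Layer 830–300 hPa: Δp = 530 hPa = 53000 Pa, q̄ = 0.00326 kg/kg → 0.00326 × 53000 / 9.8 = 17.63 mm
PW = 20.73 + 17.63 = 38.36 ≈ 38.4 mm.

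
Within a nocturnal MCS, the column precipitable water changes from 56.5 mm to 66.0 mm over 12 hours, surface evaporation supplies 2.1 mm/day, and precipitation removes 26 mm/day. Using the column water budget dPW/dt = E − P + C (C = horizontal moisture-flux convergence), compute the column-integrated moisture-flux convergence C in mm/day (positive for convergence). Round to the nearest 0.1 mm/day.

C ≈ 42.9 mm/day

dPW/dt = (66.0 − 56.5) mm / (12/24 day) = +19.000 mm/day.
C = dPW/dt − E + P = (+19.000) − 2.1 + 26 = 42.9 mm/day.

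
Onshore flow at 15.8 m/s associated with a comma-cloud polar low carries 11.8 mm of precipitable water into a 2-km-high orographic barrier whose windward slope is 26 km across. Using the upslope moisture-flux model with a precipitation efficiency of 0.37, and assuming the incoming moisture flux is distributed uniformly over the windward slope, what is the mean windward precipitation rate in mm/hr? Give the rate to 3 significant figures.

R ≈ 9.55 mm/hr

Incoming column moisture flux per unit ridge length: F = V × PW = 15.8 × 11.8 = 186.44 mm·m/s.
Spread over the 26 km slope with efficiency ε = 0.37: R = ε·F/W = 0.37 × 186.44 / 26000 m = 2.653e-03 mm/s.
R = 2.653e-03 × 3600 = 9.55 mm/hr.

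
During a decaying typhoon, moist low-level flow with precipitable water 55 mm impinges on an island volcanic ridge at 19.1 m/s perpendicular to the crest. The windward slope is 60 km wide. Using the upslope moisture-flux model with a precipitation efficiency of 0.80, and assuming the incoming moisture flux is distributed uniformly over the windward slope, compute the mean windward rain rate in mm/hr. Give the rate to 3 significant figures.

R ≈ 50.4 mm/hr

Incoming column moisture flux per unit ridge length: F = V × PW = 19.1 × 55 = 1050.5 mm·m/s.
Spread over the 60 km slope with efficiency ε = 0.80: R = ε·F/W = 0.80 × 1050.5 / 60000 m = 1.401e-02 mm/s.
R = 1.401e-02 × 3600 = 50.4 mm/hr.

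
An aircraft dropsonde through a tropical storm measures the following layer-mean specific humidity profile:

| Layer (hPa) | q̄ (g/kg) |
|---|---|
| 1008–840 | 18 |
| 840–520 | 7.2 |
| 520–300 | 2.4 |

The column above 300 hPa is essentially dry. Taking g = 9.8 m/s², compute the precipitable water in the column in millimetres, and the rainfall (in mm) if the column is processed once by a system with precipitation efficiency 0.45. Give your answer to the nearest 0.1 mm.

Precipitable water is the column-integrated vapour mass per unit area: PW = (1/g) Σ q̄ Δp, with q in kg/kg and Δp in Pa (1 kg/m² of water = 1 mm).
Layer 1008–840 hPa: Δp = 168 hPa = 16800 Pa, q̄ = 0.018 kg/kg → 0.018 × 16800 / 9.8 = 30.86 mm
Layer 840–520 hPa: Δp = 320 hPa = 32000 Pa, q̄ = 0.0072 kg/kg → 0.0072 × 32000 / 9.8 = 23.51 mm
Layer 520–300 hPa: Δp = 220 hPa = 22000 Pa, q̄ = 0.0024 kg/kg → 0.0024 × 22000 / 9.8 = 5.39 mm
PW = 30.86 + 23.51 + 5.39 = 59.76 ≈ 59.8 mm.
Rainfall = ε × PW = 0.45 × 59.8 = 26.9 mm.

PW ≈ 59.8 mm; rainfall ≈ 26.9 mm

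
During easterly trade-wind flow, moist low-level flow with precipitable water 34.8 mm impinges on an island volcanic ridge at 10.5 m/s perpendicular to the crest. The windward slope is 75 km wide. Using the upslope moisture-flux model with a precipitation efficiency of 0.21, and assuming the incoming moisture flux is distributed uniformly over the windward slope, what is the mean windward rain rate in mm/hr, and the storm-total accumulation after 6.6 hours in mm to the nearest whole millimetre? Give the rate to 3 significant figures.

R ≈ 3.68 mm/hr; total ≈ 24 mm

Incoming column moisture flux per unit ridge length: F = V × PW = 10.5 × 34.8 = 365.4 mm·m/s.
Spread over the 75 km slope with efficiency ε = 0.21: R = ε·F/W = 0.21 × 365.4 / 75000 m = 1.023e-03 mm/s.
R = 1.023e-03 × 3600 = 3.68 mm/hr.
Over 6.6 h: total = 3.68 × 6.6 = 24.288 ≈ 24 mm.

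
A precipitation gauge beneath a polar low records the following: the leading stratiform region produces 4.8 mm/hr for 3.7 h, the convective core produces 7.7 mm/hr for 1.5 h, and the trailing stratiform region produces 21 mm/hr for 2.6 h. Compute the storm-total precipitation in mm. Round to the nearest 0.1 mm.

Total = Σ Rᵢ Δtᵢ = 4.8 × 3.7 + 7.7 × 1.5 + 21 × 2.6
      = 17.76 + 11.55 + 54.6 = 83.9 mm.

total ≈ 83.9 mm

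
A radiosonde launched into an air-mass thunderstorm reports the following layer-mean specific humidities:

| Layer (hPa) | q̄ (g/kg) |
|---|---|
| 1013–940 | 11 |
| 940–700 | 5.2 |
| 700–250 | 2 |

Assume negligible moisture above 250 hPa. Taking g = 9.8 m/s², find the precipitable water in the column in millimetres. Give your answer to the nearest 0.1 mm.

Precipitable water is the column-integrated vapour mass per unit area: PW = (1/g) Σ q̄ Δp, with q in kg/kg and Δp in Pa (1 kg/m² of water = 1 mm).
Layer 1013–940 hPa: Δp = 73 hPa = 7300 Pa, q̄ = 0.011 kg/kg → 0.011 × 7300 / 9.8 = 8.19 mm
Layer 940–700 hPa: Δp = 240 hPa = 24000 Pa, q̄ = 0.0052 kg/kg → 0.0052 × 24000 / 9.8 = 12.73 mm
Layer 700–250 hPa: Δp = 450 hPa = 45000 Pa, q̄ = 0.002 kg/kg → 0.002 × 45000 / 9.8 = 9.18 mm
PW = 8.19 + 12.73 + 9.18 = 30.10 ≈ 30.1 mm.

PW ≈ 30.1 mm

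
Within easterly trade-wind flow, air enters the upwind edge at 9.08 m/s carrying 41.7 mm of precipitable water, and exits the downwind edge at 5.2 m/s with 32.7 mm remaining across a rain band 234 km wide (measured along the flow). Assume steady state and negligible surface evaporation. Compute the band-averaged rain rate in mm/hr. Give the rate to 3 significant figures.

R ≈ 3.21 mm/hr

Column moisture flux per unit crosswind length is F = V × PW.
Inflow: F_in = 9.08 × 41.7 = 378.636 mm·m/s
Outflow: F_out = 5.2 × 32.7 = 170.04 mm·m/s
Steady-state rate R = (F_in − F_out)/L = (378.636 − 170.04) / 234000 m = 8.914e-04 mm/s.
R = 8.914e-04 × 3600 = 3.21 mm/hr.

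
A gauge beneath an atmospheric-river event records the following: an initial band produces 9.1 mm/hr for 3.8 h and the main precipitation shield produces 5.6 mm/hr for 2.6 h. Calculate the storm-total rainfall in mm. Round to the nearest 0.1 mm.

total ≈ 49.1 mm

Total = Σ Rᵢ Δtᵢ = 9.1 × 3.8 + 5.6 × 2.6
      = 34.58 + 14.56 = 49.1 mm.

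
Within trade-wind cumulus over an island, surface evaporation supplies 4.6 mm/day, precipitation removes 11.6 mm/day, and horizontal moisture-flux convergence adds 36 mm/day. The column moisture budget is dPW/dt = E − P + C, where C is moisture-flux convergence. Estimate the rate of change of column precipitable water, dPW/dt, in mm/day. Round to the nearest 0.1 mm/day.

dPW/dt = E − P + C = 4.6 − 11.6 + (36) = 29.0 mm/day.

dPW/dt ≈ 29.0 mm/day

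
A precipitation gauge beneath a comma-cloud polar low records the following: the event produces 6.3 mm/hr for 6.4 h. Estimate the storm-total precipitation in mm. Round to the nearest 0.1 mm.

Total = Σ Rᵢ Δtᵢ = 6.3 × 6.4
      = 40.32 = 40.3 mm.

total ≈ 40.3 mm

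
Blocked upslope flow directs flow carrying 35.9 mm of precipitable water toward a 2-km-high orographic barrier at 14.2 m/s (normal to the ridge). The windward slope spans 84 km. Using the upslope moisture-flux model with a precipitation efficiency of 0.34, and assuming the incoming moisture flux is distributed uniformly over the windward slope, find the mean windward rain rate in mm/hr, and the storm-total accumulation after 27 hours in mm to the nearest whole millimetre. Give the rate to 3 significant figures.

Incoming column moisture flux per unit ridge length: F = V × PW = 14.2 × 35.9 = 509.78 mm·m/s.
Spread over the 84 km slope with efficiency ε = 0.34: R = ε·F/W = 0.34 × 509.78 / 84000 m = 2.063e-03 mm/s.
R = 2.063e-03 × 3600 = 7.43 mm/hr.
Over 27 h: total = 7.43 × 27 = 200.61 ≈ 201 mm.

R ≈ 7.43 mm/hr; total ≈ 201 mm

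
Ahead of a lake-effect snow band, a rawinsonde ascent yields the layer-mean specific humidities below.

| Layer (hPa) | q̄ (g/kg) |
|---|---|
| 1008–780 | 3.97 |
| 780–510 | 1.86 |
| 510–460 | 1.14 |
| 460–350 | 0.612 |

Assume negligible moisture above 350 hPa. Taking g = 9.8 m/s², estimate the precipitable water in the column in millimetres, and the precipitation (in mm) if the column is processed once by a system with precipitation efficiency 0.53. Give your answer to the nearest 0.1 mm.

PW ≈ 15.6 mm; precipitation ≈ 8.3 mm

Precipitable water is the column-integrated vapour mass per unit area: PW = (1/g) Σ q̄ Δp, with q in kg/kg and Δp in Pa (1 kg/m² of water = 1 mm).
Layer 1008–780 hPa: Δp = 228 hPa = 22800 Pa, q̄ = 0.00397 kg/kg → 0.00397 × 22800 / 9.8 = 9.24 mm
Layer 780–510 hPa: Δp = 270 hPa = 27000 Pa, q̄ = 0.00186 kg/kg → 0.00186 × 27000 / 9.8 = 5.12 mm
Layer 510–460 hPa: Δp = 50 hPa = 5000 Pa, q̄ = 0.00114 kg/kg → 0.00114 × 5000 / 9.8 = 0.58 mm
Layer 460–350 hPa: Δp = 110 hPa = 11000 Pa, q̄ = 0.000612 kg/kg → 0.000612 × 11000 / 9.8 = 0.69 mm
PW = 9.24 + 5.12 + 0.58 + 0.69 = 15.63 ≈ 15.6 mm.
Precipitation = ε × PW = 0.53 × 15.6 = 8.3 mm.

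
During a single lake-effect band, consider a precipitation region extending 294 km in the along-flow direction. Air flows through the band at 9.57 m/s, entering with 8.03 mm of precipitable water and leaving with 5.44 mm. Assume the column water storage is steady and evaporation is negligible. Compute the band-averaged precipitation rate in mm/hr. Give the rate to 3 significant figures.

Column moisture flux per unit crosswind length is F = V × PW.
Inflow: F_in = 9.57 × 8.03 = 76.8471 mm·m/s
Outflow: F_out = 9.57 × 5.44 = 52.0608 mm·m/s
Steady-state rate R = (F_in − F_out)/L = (76.8471 − 52.0608) / 294000 m = 8.431e-05 mm/s.
R = 8.431e-05 × 3600 = 0.304 mm/hr.

R ≈ 0.304 mm/hr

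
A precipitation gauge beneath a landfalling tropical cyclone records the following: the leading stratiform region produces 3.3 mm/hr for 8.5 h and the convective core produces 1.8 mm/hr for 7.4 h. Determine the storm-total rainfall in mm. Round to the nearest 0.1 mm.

total ≈ 41.4 mm

Total = Σ Rᵢ Δtᵢ = 3.3 × 8.5 + 1.8 × 7.4
      = 28.05 + 13.32 = 41.4 mm.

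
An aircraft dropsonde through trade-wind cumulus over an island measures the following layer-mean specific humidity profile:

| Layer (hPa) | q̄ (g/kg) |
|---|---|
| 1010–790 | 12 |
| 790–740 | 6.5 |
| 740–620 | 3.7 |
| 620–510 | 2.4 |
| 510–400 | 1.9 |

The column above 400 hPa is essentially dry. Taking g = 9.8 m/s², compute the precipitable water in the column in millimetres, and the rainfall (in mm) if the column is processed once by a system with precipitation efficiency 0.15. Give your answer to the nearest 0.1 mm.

Precipitable water is the column-integrated vapour mass per unit area: PW = (1/g) Σ q̄ Δp, with q in kg/kg and Δp in Pa (1 kg/m² of water = 1 mm).
Layer 1010–790 hPa: Δp = 220 hPa = 22000 Pa, q̄ = 0.012 kg/kg → 0.012 × 22000 / 9.8 = 26.94 mm
Layer 790–740 hPa: Δp = 50 hPa = 5000 Pa, q̄ = 0.0065 kg/kg → 0.0065 × 5000 / 9.8 = 3.32 mm
Layer 740–620 hPa: Δp = 120 hPa = 12000 Pa, q̄ = 0.0037 kg/kg → 0.0037 × 12000 / 9.8 = 4.53 mm
Layer 620–510 hPa: Δp = 110 hPa = 11000 Pa, q̄ = 0.0024 kg/kg → 0.0024 × 11000 / 9.8 = 2.69 mm
Layer 510–400 hPa: Δp = 110 hPa = 11000 Pa, q̄ = 0.0019 kg/kg → 0.0019 × 11000 / 9.8 = 2.13 mm
PW = 26.94 + 3.32 + 4.53 + 2.69 + 2.13 = 39.61 ≈ 39.6 mm.
Rainfall = ε × PW = 0.15 × 39.6 = 5.9 mm.

PW ≈ 39.6 mm; rainfall ≈ 5.9 mm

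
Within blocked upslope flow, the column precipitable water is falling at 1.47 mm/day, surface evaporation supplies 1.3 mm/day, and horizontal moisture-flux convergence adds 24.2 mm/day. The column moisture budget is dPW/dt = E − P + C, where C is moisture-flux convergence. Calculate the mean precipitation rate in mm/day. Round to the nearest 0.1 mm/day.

P ≈ 27.0 mm/day

dPW/dt = -1.47 mm/day.
P = E + C − dPW/dt = 1.3 + (24.2) − (-1.47) = 27.0 mm/day.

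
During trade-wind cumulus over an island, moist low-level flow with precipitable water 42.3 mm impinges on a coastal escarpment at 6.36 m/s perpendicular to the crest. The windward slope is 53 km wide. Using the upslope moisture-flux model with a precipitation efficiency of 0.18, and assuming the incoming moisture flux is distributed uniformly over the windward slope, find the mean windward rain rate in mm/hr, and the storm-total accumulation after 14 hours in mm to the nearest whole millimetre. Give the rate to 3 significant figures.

R ≈ 3.29 mm/hr; total ≈ 46 mm

Incoming column moisture flux per unit ridge length: F = V × PW = 6.36 × 42.3 = 269.028 mm·m/s.
Spread over the 53 km slope with efficiency ε = 0.18: R = ε·F/W = 0.18 × 269.028 / 53000 m = 9.137e-04 mm/s.
R = 9.137e-04 × 3600 = 3.29 mm/hr.
Over 14 h: total = 3.29 × 14 = 46.06 ≈ 46 mm.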